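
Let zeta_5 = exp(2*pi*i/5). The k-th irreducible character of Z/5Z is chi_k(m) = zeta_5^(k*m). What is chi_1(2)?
chi_1(2) = zeta_5^2 = exp(4*I*pi/5)

Why: chi_1(2) = zeta_5^(1*2) = zeta_5^2. Since zeta_5^5 = 1, this equals zeta_5^2 = exp(2*pi*i*2/5) = exp(4*I*pi/5).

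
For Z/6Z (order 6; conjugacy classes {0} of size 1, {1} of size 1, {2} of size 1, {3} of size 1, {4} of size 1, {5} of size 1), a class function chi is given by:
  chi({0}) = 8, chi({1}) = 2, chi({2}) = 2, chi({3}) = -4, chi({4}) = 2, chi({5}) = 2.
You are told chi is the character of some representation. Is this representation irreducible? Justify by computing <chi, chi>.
Not irreducible (reducible): <chi, chi> = 16 > 1.

Justification: <chi, chi> = (1/|G|) sum_C |C| * |chi(C)|^2 = (1/6)[1*|8|^2 + 1*|2|^2 + 1*|2|^2 + 1*|-4|^2 + 1*|2|^2 + 1*|2|^2]
  = (1/6)[(64) + (4) + (4) + (16) + (4) + (4)] = 96/6 = 16.
(Exp terms are combined using exp(i*s)*conj(exp(i*t)) = exp(i*(s-t)), and sums of them are collapsed using the identity that for every m > 1 the m distinct m-th roots of unity sum to 0, e.g. 1 + exp(2*I*pi/3) + exp(-2*I*pi/3) = 0.)
A character is irreducible iff <chi, chi> = 1, so this representation is reducible.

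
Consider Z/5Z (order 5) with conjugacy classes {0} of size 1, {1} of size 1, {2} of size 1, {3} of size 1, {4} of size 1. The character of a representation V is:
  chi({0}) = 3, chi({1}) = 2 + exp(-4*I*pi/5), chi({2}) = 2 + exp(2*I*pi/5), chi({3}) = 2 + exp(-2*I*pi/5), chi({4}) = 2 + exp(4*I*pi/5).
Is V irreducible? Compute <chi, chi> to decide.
Not irreducible (reducible): <chi, chi> = 5 > 1.

Proof sketch: <chi, chi> = (1/|G|) sum_C |C| * |chi(C)|^2 = (1/5)[1*|3|^2 + 1*|2 + exp(-4*I*pi/5)|^2 + 1*|2 + exp(2*I*pi/5)|^2 + 1*|2 + exp(-2*I*pi/5)|^2 + 1*|2 + exp(4*I*pi/5)|^2]
  = (1/5)[(9) + (5 + 2*exp(-4*I*pi/5) + 2*exp(4*I*pi/5)) + (5 + 2*exp(-2*I*pi/5) + 2*exp(2*I*pi/5)) + (5 + 2*exp(-2*I*pi/5) + 2*exp(2*I*pi/5)) + (5 + 2*exp(-4*I*pi/5) + 2*exp(4*I*pi/5))] = 25/5 = 5.
(Exp terms are combined using exp(i*s)*conj(exp(i*t)) = exp(i*(s-t)), and sums of them are collapsed using the identity that for every m > 1 the m distinct m-th roots of unity sum to 0, e.g. 1 + exp(2*I*pi/3) + exp(-2*I*pi/3) = 0.)
A character is irreducible iff <chi, chi> = 1, so this representation is reducible.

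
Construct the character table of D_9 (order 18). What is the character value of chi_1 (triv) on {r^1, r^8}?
Conjugacy classes: {e} of size 1, {r^1, r^8} of size 2, {r^2, r^7} of size 2, {r^3, r^6} of size 2, {r^4, r^5} of size 2, {s, sr, ..., sr^8} of size 9.
Character table:
  irrep \ class              {e} (size 1)  {r^1, r^8} (size 2)  {r^2, r^7} (size 2)  {r^3, r^6} (size 2)  {r^4, r^5} (size 2)  {s, sr, ..., sr^8} (size 9)
  chi_1 (triv)               1             1                    1                    1                    1                    1                          
  chi_2 (sign: r->1, s->-1)  1             1                    1                    1                    1                    -1                         
  chi_3 (2d, j=1)            2             2*cos(2*pi/9)        2*cos(4*pi/9)        -1                   -2*cos(pi/9)         0                          
  chi_4 (2d, j=2)            2             2*cos(4*pi/9)        -2*cos(pi/9)         -1                   2*cos(2*pi/9)        0                          
  chi_5 (2d, j=3)            2             -1                   -1                   2                    -1                   0                          
  chi_6 (2d, j=4)            2             -2*cos(pi/9)         2*cos(2*pi/9)        -1                   2*cos(4*pi/9)        0                          

Spot check: chi_1 (triv) on {r^1, r^8} = 1.

Explanation: D_9 has order 2*9 = 18 with 6 conjugacy classes, hence 6 irreducibles. Sum of squared dims 1 + 1 + 4 + 4 + 4 + 4 = 18 = |G|. Linear characters come from the abelianisation; the 2-dimensional irreps have character r^k -> 2*cos(2*pi*j*k/9), reflections -> 0.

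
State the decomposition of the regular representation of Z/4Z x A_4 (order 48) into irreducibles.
Each irreducible V_i of dimension d_i appears with multiplicity d_i, i.e. rho_reg = (direct sum over all irreducibles V_i) d_i V_i. The irreducible dimensions for Z/4Z x A_4 are 1, 1, 1, 1, 1, 1, 1, 1, 1, 1, 1, 1, 3, 3, 3, 3: 12 irreducibles of dimension 1, each with multiplicity 1; 4 irreducibles of dimension 3, each with multiplicity 3. Total dimension 12*1*1 + 4*3*3 = 48 = |G|.

Proof sketch: General theorem: in the regular representation of a finite group G, each irreducible appears with multiplicity equal to its dimension. Check: dim(rho_reg) = sum d_i^2 = 1 + 1 + 1 + 1 + 1 + 1 + 1 + 1 + 1 + 1 + 1 + 1 + 9 + 9 + 9 + 9 = 48 = |G|.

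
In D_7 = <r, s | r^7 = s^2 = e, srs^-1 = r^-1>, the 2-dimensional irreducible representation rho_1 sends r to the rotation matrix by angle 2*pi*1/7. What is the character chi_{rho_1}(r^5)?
chi_{rho_1}(r^5) = 2*cos(2*pi*1*5/7) = -2*cos(3*pi/7)

Proof sketch: rho_1(r^5) is rotation by angle 2*pi*1*5/7, whose trace is 2*cos(2*pi*1*5/7) = -2*cos(3*pi/7).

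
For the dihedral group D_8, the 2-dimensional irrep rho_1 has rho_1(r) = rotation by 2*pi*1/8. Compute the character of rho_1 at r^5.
chi_{rho_1}(r^5) = 2*cos(2*pi*1*5/8) = -sqrt(2)

Derivation: rho_1(r^5) is rotation by angle 2*pi*1*5/8, whose trace is 2*cos(2*pi*1*5/8) = -sqrt(2).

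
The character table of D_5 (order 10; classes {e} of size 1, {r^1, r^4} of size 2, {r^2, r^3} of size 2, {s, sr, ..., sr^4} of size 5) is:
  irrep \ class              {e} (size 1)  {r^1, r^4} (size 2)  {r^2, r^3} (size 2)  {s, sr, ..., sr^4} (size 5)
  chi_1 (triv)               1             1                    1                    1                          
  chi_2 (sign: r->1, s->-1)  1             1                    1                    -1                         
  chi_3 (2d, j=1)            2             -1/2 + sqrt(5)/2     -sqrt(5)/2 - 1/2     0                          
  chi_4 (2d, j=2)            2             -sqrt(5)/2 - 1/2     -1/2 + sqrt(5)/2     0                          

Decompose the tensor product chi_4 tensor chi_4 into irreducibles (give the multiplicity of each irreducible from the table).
chi_4 tensor chi_4 = chi_1 + chi_2 + chi_3 (all other irreducibles have multiplicity 0).

Justification: The character of a tensor product is the pointwise product (chi_4 * chi_4)(C) = chi_4(C) * chi_4(C):
  {e}: (2)*(2), {r^1, r^4}: (-sqrt(5)/2 - 1/2)*(-sqrt(5)/2 - 1/2), {r^2, r^3}: (-1/2 + sqrt(5)/2)*(-1/2 + sqrt(5)/2), {s, sr, ..., sr^4}: (0)*(0)
so (chi_4 * chi_4) takes values
  {e} -> 4, {r^1, r^4} -> sqrt(5)/2 + 3/2, {r^2, r^3} -> 3/2 - sqrt(5)/2, {s, sr, ..., sr^4} -> 0.
Now take the inner product of this character with each irreducible chi from the table, <chi_4*chi_4, chi> = (1/10) sum_C |C| (chi_4*chi_4)(C) conj(chi(C)):
  <chi_4*chi_4, chi_1> = (1/10)[1*(4)*conj(1) + 2*(sqrt(5)/2 + 3/2)*conj(1) + 2*(3/2 - sqrt(5)/2)*conj(1) + 5*(0)*conj(1)]
      = (1/10)[(4) + (sqrt(5) + 3) + (3 - sqrt(5)) + (0)] = 10/10 = 1
  <chi_4*chi_4, chi_2> = (1/10)[1*(4)*conj(1) + 2*(sqrt(5)/2 + 3/2)*conj(1) + 2*(3/2 - sqrt(5)/2)*conj(1) + 5*(0)*conj(-1)]
      = (1/10)[(4) + (sqrt(5) + 3) + (3 - sqrt(5)) + (0)] = 10/10 = 1
  <chi_4*chi_4, chi_3> = (1/10)[1*(4)*conj(2) + 2*(sqrt(5)/2 + 3/2)*conj(-1/2 + sqrt(5)/2) + 2*(3/2 - sqrt(5)/2)*conj(-sqrt(5)/2 - 1/2) + 5*(0)*conj(0)]
      = (1/10)[(8) + (1 + sqrt(5)) + (1 - sqrt(5)) + (0)] = 10/10 = 1
  <chi_4*chi_4, chi_4> = (1/10)[1*(4)*conj(2) + 2*(sqrt(5)/2 + 3/2)*conj(-sqrt(5)/2 - 1/2) + 2*(3/2 - sqrt(5)/2)*conj(-1/2 + sqrt(5)/2) + 5*(0)*conj(0)]
      = (1/10)[(8) + (-2*sqrt(5) - 4) + (-4 + 2*sqrt(5)) + (0)] = 0/10 = 0
Hence the multiplicities are chi_1: 1, chi_2: 1, chi_3: 1. Dimension check: dim(chi_4)*dim(chi_4) = 2*2 = 4 and sum (mult * dim) = 1*1 + 1*1 + 1*2 = 4.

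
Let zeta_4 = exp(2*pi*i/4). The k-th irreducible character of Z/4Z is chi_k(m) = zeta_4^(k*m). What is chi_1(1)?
chi_1(1) = zeta_4^1 = I

Derivation: chi_1(1) = zeta_4^(1*1) = zeta_4^1. Since zeta_4^4 = 1, this equals zeta_4^1 = exp(2*pi*i*1/4) = I.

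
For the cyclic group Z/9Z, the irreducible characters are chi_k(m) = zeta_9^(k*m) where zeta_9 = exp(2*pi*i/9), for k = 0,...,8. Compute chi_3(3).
chi_3(3) = zeta_9^9 = 1

Explanation: chi_3(3) = zeta_9^(3*3) = zeta_9^9. Since zeta_9^9 = 1, this equals zeta_9^0 = exp(2*pi*i*0/9) = 1.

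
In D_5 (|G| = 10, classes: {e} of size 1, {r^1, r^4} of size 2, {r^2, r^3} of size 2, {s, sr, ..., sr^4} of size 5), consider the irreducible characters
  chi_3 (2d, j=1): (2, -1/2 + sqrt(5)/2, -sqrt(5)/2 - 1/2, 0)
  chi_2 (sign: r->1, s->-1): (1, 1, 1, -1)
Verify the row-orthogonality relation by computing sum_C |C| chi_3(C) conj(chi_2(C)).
Sum = 0; so <chi_3, chi_2> = 0 (distinct irreducibles are orthogonal).

Reasoning: Compute term by term over conjugacy classes (|C| * chi_3(C) * conj(chi_2(C))):
  1*(2)*conj(1) + 2*(-1/2 + sqrt(5)/2)*conj(1) + 2*(-sqrt(5)/2 - 1/2)*conj(1) + 5*(0)*conj(-1)
  = (2) + (-1 + sqrt(5)) + (-sqrt(5) - 1) + (0)
  = 0.
Dividing by |G| = 10 gives 0/10 = 0, matching the row-orthogonality relation <chi_3, chi_2> = [chi_3 = chi_2].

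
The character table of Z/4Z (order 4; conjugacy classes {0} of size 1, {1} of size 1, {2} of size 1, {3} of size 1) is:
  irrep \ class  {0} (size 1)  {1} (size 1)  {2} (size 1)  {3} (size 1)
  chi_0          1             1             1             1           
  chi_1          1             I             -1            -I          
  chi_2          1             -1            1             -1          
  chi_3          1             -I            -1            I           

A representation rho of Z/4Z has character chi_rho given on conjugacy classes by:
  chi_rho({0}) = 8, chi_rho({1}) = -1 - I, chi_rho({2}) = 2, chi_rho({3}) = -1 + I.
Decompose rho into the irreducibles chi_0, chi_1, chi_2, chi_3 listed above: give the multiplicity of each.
Multiplicities: chi_0: 2, chi_1: 1, chi_2: 3, chi_3: 2.

Details: Use <chi_rho, chi> = (1/|G|) sum_C |C| * chi_rho(C) * conj(chi(C)) with |G| = 4 for each irreducible chi in the table:
  <chi_rho, chi_0> = (1/4)[1*(8)*conj(1) + 1*(-1 - I)*conj(1) + 1*(2)*conj(1) + 1*(-1 + I)*conj(1)]
      = (1/4)[(8) + (-1 - I) + (2) + (-1 + I)] = 8/4 = 2
  <chi_rho, chi_1> = (1/4)[1*(8)*conj(1) + 1*(-1 - I)*conj(I) + 1*(2)*conj(-1) + 1*(-1 + I)*conj(-I)]
      = (1/4)[(8) + (-1 + I) + (-2) + (-1 - I)] = 4/4 = 1
  <chi_rho, chi_2> = (1/4)[1*(8)*conj(1) + 1*(-1 - I)*conj(-1) + 1*(2)*conj(1) + 1*(-1 + I)*conj(-1)]
      = (1/4)[(8) + (1 + I) + (2) + (1 - I)] = 12/4 = 3
  <chi_rho, chi_3> = (1/4)[1*(8)*conj(1) + 1*(-1 - I)*conj(-I) + 1*(2)*conj(-1) + 1*(-1 + I)*conj(I)]
      = (1/4)[(8) + (1 - I) + (-2) + (1 + I)] = 8/4 = 2
(Exp terms are combined using exp(i*s)*conj(exp(i*t)) = exp(i*(s-t)), and sums of them are collapsed using the identity that for every m > 1 the m distinct m-th roots of unity sum to 0, e.g. 1 + exp(2*I*pi/3) + exp(-2*I*pi/3) = 0.)
Dimension check: dim(rho) = sum (mult * dim) = 2*1 + 1*1 + 3*1 + 2*1 = 8 = chi_rho(e) = 8.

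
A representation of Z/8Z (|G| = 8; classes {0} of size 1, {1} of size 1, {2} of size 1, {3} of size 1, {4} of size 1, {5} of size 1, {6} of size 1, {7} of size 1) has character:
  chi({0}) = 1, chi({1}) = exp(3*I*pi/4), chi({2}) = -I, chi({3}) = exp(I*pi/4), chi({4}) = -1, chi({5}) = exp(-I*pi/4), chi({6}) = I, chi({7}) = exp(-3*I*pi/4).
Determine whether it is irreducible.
Irreducible: <chi, chi> = 1.

Details: <chi, chi> = (1/|G|) sum_C |C| * |chi(C)|^2 = (1/8)[1*|1|^2 + 1*|exp(3*I*pi/4)|^2 + 1*|-I|^2 + 1*|exp(I*pi/4)|^2 + 1*|-1|^2 + 1*|exp(-I*pi/4)|^2 + 1*|I|^2 + 1*|exp(-3*I*pi/4)|^2]
  = (1/8)[(1) + (1) + (1) + (1) + (1) + (1) + (1) + (1)] = 8/8 = 1.
(Exp terms are combined using exp(i*s)*conj(exp(i*t)) = exp(i*(s-t)), and sums of them are collapsed using the identity that for every m > 1 the m distinct m-th roots of unity sum to 0, e.g. 1 + exp(2*I*pi/3) + exp(-2*I*pi/3) = 0.)
A character is irreducible iff <chi, chi> = 1, so this representation is irreducible.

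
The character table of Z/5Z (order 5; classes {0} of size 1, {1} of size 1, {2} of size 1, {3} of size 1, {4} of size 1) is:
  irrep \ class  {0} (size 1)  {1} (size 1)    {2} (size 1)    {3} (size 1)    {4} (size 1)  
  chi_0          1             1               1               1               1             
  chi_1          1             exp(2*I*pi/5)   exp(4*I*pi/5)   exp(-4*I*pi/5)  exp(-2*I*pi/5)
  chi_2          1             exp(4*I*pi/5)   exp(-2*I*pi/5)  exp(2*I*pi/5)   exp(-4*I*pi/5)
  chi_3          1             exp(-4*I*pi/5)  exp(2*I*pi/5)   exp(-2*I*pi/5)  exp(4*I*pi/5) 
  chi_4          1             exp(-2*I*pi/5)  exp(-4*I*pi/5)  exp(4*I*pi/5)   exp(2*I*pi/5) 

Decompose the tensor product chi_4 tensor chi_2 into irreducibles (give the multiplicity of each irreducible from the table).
chi_4 tensor chi_2 = chi_1 (all other irreducibles have multiplicity 0).

Reasoning: The character of a tensor product is the pointwise product (chi_4 * chi_2)(C) = chi_4(C) * chi_2(C):
  {0}: (1)*(1), {1}: (exp(-2*I*pi/5))*(exp(4*I*pi/5)), {2}: (exp(-4*I*pi/5))*(exp(-2*I*pi/5)), {3}: (exp(4*I*pi/5))*(exp(2*I*pi/5)), {4}: (exp(2*I*pi/5))*(exp(-4*I*pi/5))
so (chi_4 * chi_2) takes values
  {0} -> 1, {1} -> exp(2*I*pi/5), {2} -> exp(4*I*pi/5), {3} -> exp(-4*I*pi/5), {4} -> exp(-2*I*pi/5).
Now take the inner product of this character with each irreducible chi from the table, <chi_4*chi_2, chi> = (1/5) sum_C |C| (chi_4*chi_2)(C) conj(chi(C)):
  <chi_4*chi_2, chi_0> = (1/5)[1*(1)*conj(1) + 1*(exp(2*I*pi/5))*conj(1) + 1*(exp(4*I*pi/5))*conj(1) + 1*(exp(-4*I*pi/5))*conj(1) + 1*(exp(-2*I*pi/5))*conj(1)]
      = (1/5)[(1) + (exp(2*I*pi/5)) + (exp(4*I*pi/5)) + (exp(-4*I*pi/5)) + (exp(-2*I*pi/5))] = 0/5 = 0
  <chi_4*chi_2, chi_1> = (1/5)[1*(1)*conj(1) + 1*(exp(2*I*pi/5))*conj(exp(2*I*pi/5)) + 1*(exp(4*I*pi/5))*conj(exp(4*I*pi/5)) + 1*(exp(-4*I*pi/5))*conj(exp(-4*I*pi/5)) + 1*(exp(-2*I*pi/5))*conj(exp(-2*I*pi/5))]
      = (1/5)[(1) + (1) + (1) + (1) + (1)] = 5/5 = 1
  <chi_4*chi_2, chi_2> = (1/5)[1*(1)*conj(1) + 1*(exp(2*I*pi/5))*conj(exp(4*I*pi/5)) + 1*(exp(4*I*pi/5))*conj(exp(-2*I*pi/5)) + 1*(exp(-4*I*pi/5))*conj(exp(2*I*pi/5)) + 1*(exp(-2*I*pi/5))*conj(exp(-4*I*pi/5))]
      = (1/5)[(1) + (exp(-2*I*pi/5)) + (exp(-4*I*pi/5)) + (exp(4*I*pi/5)) + (exp(2*I*pi/5))] = 0/5 = 0
  <chi_4*chi_2, chi_3> = (1/5)[1*(1)*conj(1) + 1*(exp(2*I*pi/5))*conj(exp(-4*I*pi/5)) + 1*(exp(4*I*pi/5))*conj(exp(2*I*pi/5)) + 1*(exp(-4*I*pi/5))*conj(exp(-2*I*pi/5)) + 1*(exp(-2*I*pi/5))*conj(exp(4*I*pi/5))]
      = (1/5)[(1) + (exp(-4*I*pi/5)) + (exp(2*I*pi/5)) + (exp(-2*I*pi/5)) + (exp(4*I*pi/5))] = 0/5 = 0
  <chi_4*chi_2, chi_4> = (1/5)[1*(1)*conj(1) + 1*(exp(2*I*pi/5))*conj(exp(-2*I*pi/5)) + 1*(exp(4*I*pi/5))*conj(exp(-4*I*pi/5)) + 1*(exp(-4*I*pi/5))*conj(exp(4*I*pi/5)) + 1*(exp(-2*I*pi/5))*conj(exp(2*I*pi/5))]
      = (1/5)[(1) + (exp(4*I*pi/5)) + (exp(-2*I*pi/5)) + (exp(2*I*pi/5)) + (exp(-4*I*pi/5))] = 0/5 = 0
(Exp terms are combined using exp(i*s)*conj(exp(i*t)) = exp(i*(s-t)), and sums of them are collapsed using the identity that for every m > 1 the m distinct m-th roots of unity sum to 0, e.g. 1 + exp(2*I*pi/3) + exp(-2*I*pi/3) = 0.)
Hence the multiplicities are chi_1: 1. Dimension check: dim(chi_4)*dim(chi_2) = 1*1 = 1 and sum (mult * dim) = 1*1 = 1.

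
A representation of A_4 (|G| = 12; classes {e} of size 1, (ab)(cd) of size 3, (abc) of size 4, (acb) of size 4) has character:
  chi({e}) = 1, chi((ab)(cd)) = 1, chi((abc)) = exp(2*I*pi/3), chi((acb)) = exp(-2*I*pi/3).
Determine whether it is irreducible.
Irreducible: <chi, chi> = 1.

Working: <chi, chi> = (1/|G|) sum_C |C| * |chi(C)|^2 = (1/12)[1*|1|^2 + 3*|1|^2 + 4*|exp(2*I*pi/3)|^2 + 4*|exp(-2*I*pi/3)|^2]
  = (1/12)[(1) + (3) + (4) + (4)] = 12/12 = 1.
(Exp terms are combined using exp(i*s)*conj(exp(i*t)) = exp(i*(s-t)), and sums of them are collapsed using the identity that for every m > 1 the m distinct m-th roots of unity sum to 0, e.g. 1 + exp(2*I*pi/3) + exp(-2*I*pi/3) = 0.)
A character is irreducible iff <chi, chi> = 1, so this representation is irreducible.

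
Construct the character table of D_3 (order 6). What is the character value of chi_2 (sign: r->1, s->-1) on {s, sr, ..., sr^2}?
Conjugacy classes: {e} of size 1, {r^1, r^2} of size 2, {s, sr, ..., sr^2} of size 3.
Character table:
  irrep \ class              {e} (size 1)  {r^1, r^2} (size 2)  {s, sr, ..., sr^2} (size 3)
  chi_1 (triv)               1             1                    1                          
  chi_2 (sign: r->1, s->-1)  1             1                    -1                         
  chi_3 (2d, j=1)            2             -1                   0                          

Spot check: chi_2 (sign: r->1, s->-1) on {s, sr, ..., sr^2} = -1.

Derivation: D_3 has order 2*3 = 6 with 3 conjugacy classes, hence 3 irreducibles. Sum of squared dims 1 + 1 + 4 = 6 = |G|. Linear characters come from the abelianisation; the 2-dimensional irreps have character r^k -> 2*cos(2*pi*j*k/3), reflections -> 0.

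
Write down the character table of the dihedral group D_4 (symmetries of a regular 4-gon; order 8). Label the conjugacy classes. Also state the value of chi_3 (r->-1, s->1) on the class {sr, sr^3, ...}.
Conjugacy classes: {e} of size 1, {r^2} of size 1, {r^1, r^3} of size 2, {s, sr^2, ...} of size 2, {sr, sr^3, ...} of size 2.
Character table:
  irrep \ class              {e} (size 1)  {r^2} (size 1)  {r^1, r^3} (size 2)  {s, sr^2, ...} (size 2)  {sr, sr^3, ...} (size 2)
  chi_1 (triv)               1             1               1                    1                        1                       
  chi_2 (sign: r->1, s->-1)  1             1               1                    -1                       -1                      
  chi_3 (r->-1, s->1)        1             1               -1                   1                        -1                      
  chi_4 (r->-1, s->-1)       1             1               -1                   -1                       1                       
  chi_5 (2d, j=1)            2             -2              0                    0                        0                       

Spot check: chi_3 (r->-1, s->1) on {sr, sr^3, ...} = -1.

Argument: D_4 has order 2*4 = 8 with 5 conjugacy classes, hence 5 irreducibles. Sum of squared dims 1 + 1 + 1 + 1 + 4 = 8 = |G|. Linear characters come from the abelianisation; the 2-dimensional irreps have character r^k -> 2*cos(2*pi*j*k/4), reflections -> 0.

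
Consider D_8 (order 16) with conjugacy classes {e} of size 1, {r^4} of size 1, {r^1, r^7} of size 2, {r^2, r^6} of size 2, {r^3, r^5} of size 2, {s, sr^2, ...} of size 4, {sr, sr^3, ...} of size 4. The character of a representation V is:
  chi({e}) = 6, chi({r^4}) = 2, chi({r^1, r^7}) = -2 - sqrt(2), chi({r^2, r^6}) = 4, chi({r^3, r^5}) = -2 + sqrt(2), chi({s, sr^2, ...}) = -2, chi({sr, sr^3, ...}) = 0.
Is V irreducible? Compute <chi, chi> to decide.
Not irreducible (reducible): <chi, chi> = 7 > 1.

Explanation: <chi, chi> = (1/|G|) sum_C |C| * |chi(C)|^2 = (1/16)[1*|6|^2 + 1*|2|^2 + 2*|-2 - sqrt(2)|^2 + 2*|4|^2 + 2*|-2 + sqrt(2)|^2 + 4*|-2|^2 + 4*|0|^2]
  = (1/16)[(36) + (4) + (8*sqrt(2) + 12) + (32) + (12 - 8*sqrt(2)) + (16) + (0)] = 112/16 = 7.
A character is irreducible iff <chi, chi> = 1, so this representation is reducible.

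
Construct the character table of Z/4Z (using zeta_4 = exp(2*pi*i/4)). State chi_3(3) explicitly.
Character table of Z/4Z (irreps indexed chi_0,...,chi_3 with chi_k(m) = zeta_4^(k*m), zeta_4 = exp(2*pi*i/4)):
  irrep \ class  {0} (size 1)  {1} (size 1)  {2} (size 1)  {3} (size 1)
  chi_0          1             1             1             1           
  chi_1          1             I             -1            -I          
  chi_2          1             -1            1             -1          
  chi_3          1             -I            -1            I           

Spot check: chi_3(3) = zeta_4^(3*3) = zeta_4^9 = I.

Details: Z/4Z is abelian, so all 4 irreducible complex representations are 1-dimensional. They are given by chi_k(m) = zeta_4^(k*m) for k = 0,...,3. Row orthogonality: sum_m chi_k(m) conj(chi_l(m)) = 4 * [k = l].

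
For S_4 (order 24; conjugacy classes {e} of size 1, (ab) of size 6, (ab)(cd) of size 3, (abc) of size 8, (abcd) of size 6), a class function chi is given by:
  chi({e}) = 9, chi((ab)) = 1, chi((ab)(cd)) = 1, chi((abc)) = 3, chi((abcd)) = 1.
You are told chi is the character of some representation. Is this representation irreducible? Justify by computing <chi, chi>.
Not irreducible (reducible): <chi, chi> = 7 > 1.

Derivation: <chi, chi> = (1/|G|) sum_C |C| * |chi(C)|^2 = (1/24)[1*|9|^2 + 6*|1|^2 + 3*|1|^2 + 8*|3|^2 + 6*|1|^2]
  = (1/24)[(81) + (6) + (3) + (72) + (6)] = 168/24 = 7.
A character is irreducible iff <chi, chi> = 1, so this representation is reducible.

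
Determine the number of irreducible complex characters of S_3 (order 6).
3

Why: The number of irreducible complex representations of a finite group equals its number of conjugacy classes. Conjugacy classes in S_3 correspond to cycle types, i.e. partitions of 3; there are p(3) = 3 of them, so S_3 (order 6) has exactly 3 irreducible complex representations.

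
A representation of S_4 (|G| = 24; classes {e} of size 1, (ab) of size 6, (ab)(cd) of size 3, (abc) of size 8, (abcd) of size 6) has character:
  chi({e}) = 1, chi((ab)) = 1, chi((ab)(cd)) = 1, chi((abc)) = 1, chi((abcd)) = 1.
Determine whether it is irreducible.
Irreducible: <chi, chi> = 1.

Reasoning: <chi, chi> = (1/|G|) sum_C |C| * |chi(C)|^2 = (1/24)[1*|1|^2 + 6*|1|^2 + 3*|1|^2 + 8*|1|^2 + 6*|1|^2]
  = (1/24)[(1) + (6) + (3) + (8) + (6)] = 24/24 = 1.
A character is irreducible iff <chi, chi> = 1, so this representation is irreducible.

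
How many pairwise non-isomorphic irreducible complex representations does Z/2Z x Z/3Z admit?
6

Solution. The number of irreducible complex representations of a finite group equals its number of conjugacy classes. Z/2Z x Z/3Z is abelian of order 6, so every element is its own conjugacy class: 6 classes, so Z/2Z x Z/3Z (order 6) has exactly 6 irreducible complex representations.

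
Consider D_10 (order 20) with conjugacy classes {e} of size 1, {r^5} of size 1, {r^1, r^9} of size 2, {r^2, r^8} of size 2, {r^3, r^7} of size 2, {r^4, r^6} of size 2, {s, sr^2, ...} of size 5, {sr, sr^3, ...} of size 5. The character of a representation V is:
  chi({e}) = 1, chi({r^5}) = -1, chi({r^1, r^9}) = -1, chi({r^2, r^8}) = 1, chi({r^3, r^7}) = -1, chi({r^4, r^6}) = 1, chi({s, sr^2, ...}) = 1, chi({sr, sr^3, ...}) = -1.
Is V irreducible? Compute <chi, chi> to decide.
Irreducible: <chi, chi> = 1.

Proof sketch: <chi, chi> = (1/|G|) sum_C |C| * |chi(C)|^2 = (1/20)[1*|1|^2 + 1*|-1|^2 + 2*|-1|^2 + 2*|1|^2 + 2*|-1|^2 + 2*|1|^2 + 5*|1|^2 + 5*|-1|^2]
  = (1/20)[(1) + (1) + (2) + (2) + (2) + (2) + (5) + (5)] = 20/20 = 1.
A character is irreducible iff <chi, chi> = 1, so this representation is irreducible.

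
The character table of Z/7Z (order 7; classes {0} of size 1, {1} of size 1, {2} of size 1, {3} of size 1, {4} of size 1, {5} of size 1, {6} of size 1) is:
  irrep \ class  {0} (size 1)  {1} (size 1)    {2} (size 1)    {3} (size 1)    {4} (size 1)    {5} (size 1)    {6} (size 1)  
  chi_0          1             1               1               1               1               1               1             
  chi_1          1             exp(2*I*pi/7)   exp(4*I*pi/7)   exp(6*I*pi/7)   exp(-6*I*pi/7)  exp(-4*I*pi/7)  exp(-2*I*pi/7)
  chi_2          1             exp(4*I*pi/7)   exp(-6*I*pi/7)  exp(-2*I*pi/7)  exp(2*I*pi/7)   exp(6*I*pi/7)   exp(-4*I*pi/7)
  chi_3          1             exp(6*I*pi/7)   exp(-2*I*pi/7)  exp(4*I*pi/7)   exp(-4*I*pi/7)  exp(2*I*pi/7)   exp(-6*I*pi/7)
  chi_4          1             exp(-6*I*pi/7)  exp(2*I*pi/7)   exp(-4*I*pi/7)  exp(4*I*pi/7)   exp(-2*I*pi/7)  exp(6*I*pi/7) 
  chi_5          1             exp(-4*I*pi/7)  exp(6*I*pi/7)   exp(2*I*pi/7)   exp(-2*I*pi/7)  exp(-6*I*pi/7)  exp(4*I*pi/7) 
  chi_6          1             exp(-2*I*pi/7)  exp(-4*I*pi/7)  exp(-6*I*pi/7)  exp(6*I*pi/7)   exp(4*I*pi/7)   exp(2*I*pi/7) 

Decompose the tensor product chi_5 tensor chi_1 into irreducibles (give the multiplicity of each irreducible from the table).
chi_5 tensor chi_1 = chi_6 (all other irreducibles have multiplicity 0).

Justification: The character of a tensor product is the pointwise product (chi_5 * chi_1)(C) = chi_5(C) * chi_1(C):
  {0}: (1)*(1), {1}: (exp(-4*I*pi/7))*(exp(2*I*pi/7)), {2}: (exp(6*I*pi/7))*(exp(4*I*pi/7)), {3}: (exp(2*I*pi/7))*(exp(6*I*pi/7)), {4}: (exp(-2*I*pi/7))*(exp(-6*I*pi/7)), {5}: (exp(-6*I*pi/7))*(exp(-4*I*pi/7)), {6}: (exp(4*I*pi/7))*(exp(-2*I*pi/7))
so (chi_5 * chi_1) takes values
  {0} -> 1, {1} -> exp(-2*I*pi/7), {2} -> exp(-4*I*pi/7), {3} -> exp(-6*I*pi/7), {4} -> exp(6*I*pi/7), {5} -> exp(4*I*pi/7), {6} -> exp(2*I*pi/7).
Now take the inner product of this character with each irreducible chi from the table, <chi_5*chi_1, chi> = (1/7) sum_C |C| (chi_5*chi_1)(C) conj(chi(C)):
  <chi_5*chi_1, chi_0> = (1/7)[1*(1)*conj(1) + 1*(exp(-2*I*pi/7))*conj(1) + 1*(exp(-4*I*pi/7))*conj(1) + 1*(exp(-6*I*pi/7))*conj(1) + 1*(exp(6*I*pi/7))*conj(1) + 1*(exp(4*I*pi/7))*conj(1) + 1*(exp(2*I*pi/7))*conj(1)]
      = (1/7)[(1) + (exp(-2*I*pi/7)) + (exp(-4*I*pi/7)) + (exp(-6*I*pi/7)) + (exp(6*I*pi/7)) + (exp(4*I*pi/7)) + (exp(2*I*pi/7))] = 0/7 = 0
  <chi_5*chi_1, chi_1> = (1/7)[1*(1)*conj(1) + 1*(exp(-2*I*pi/7))*conj(exp(2*I*pi/7)) + 1*(exp(-4*I*pi/7))*conj(exp(4*I*pi/7)) + 1*(exp(-6*I*pi/7))*conj(exp(6*I*pi/7)) + 1*(exp(6*I*pi/7))*conj(exp(-6*I*pi/7)) + 1*(exp(4*I*pi/7))*conj(exp(-4*I*pi/7)) + 1*(exp(2*I*pi/7))*conj(exp(-2*I*pi/7))]
      = (1/7)[(1) + (exp(-4*I*pi/7)) + (exp(6*I*pi/7)) + (exp(2*I*pi/7)) + (exp(-2*I*pi/7)) + (exp(-6*I*pi/7)) + (exp(4*I*pi/7))] = 0/7 = 0
  <chi_5*chi_1, chi_2> = (1/7)[1*(1)*conj(1) + 1*(exp(-2*I*pi/7))*conj(exp(4*I*pi/7)) + 1*(exp(-4*I*pi/7))*conj(exp(-6*I*pi/7)) + 1*(exp(-6*I*pi/7))*conj(exp(-2*I*pi/7)) + 1*(exp(6*I*pi/7))*conj(exp(2*I*pi/7)) + 1*(exp(4*I*pi/7))*conj(exp(6*I*pi/7)) + 1*(exp(2*I*pi/7))*conj(exp(-4*I*pi/7))]
      = (1/7)[(1) + (exp(-6*I*pi/7)) + (exp(2*I*pi/7)) + (exp(-4*I*pi/7)) + (exp(4*I*pi/7)) + (exp(-2*I*pi/7)) + (exp(6*I*pi/7))] = 0/7 = 0
  <chi_5*chi_1, chi_3> = (1/7)[1*(1)*conj(1) + 1*(exp(-2*I*pi/7))*conj(exp(6*I*pi/7)) + 1*(exp(-4*I*pi/7))*conj(exp(-2*I*pi/7)) + 1*(exp(-6*I*pi/7))*conj(exp(4*I*pi/7)) + 1*(exp(6*I*pi/7))*conj(exp(-4*I*pi/7)) + 1*(exp(4*I*pi/7))*conj(exp(2*I*pi/7)) + 1*(exp(2*I*pi/7))*conj(exp(-6*I*pi/7))]
      = (1/7)[(1) + (exp(6*I*pi/7)) + (exp(-2*I*pi/7)) + (exp(4*I*pi/7)) + (exp(-4*I*pi/7)) + (exp(2*I*pi/7)) + (exp(-6*I*pi/7))] = 0/7 = 0
  <chi_5*chi_1, chi_4> = (1/7)[1*(1)*conj(1) + 1*(exp(-2*I*pi/7))*conj(exp(-6*I*pi/7)) + 1*(exp(-4*I*pi/7))*conj(exp(2*I*pi/7)) + 1*(exp(-6*I*pi/7))*conj(exp(-4*I*pi/7)) + 1*(exp(6*I*pi/7))*conj(exp(4*I*pi/7)) + 1*(exp(4*I*pi/7))*conj(exp(-2*I*pi/7)) + 1*(exp(2*I*pi/7))*conj(exp(6*I*pi/7))]
      = (1/7)[(1) + (exp(4*I*pi/7)) + (exp(-6*I*pi/7)) + (exp(-2*I*pi/7)) + (exp(2*I*pi/7)) + (exp(6*I*pi/7)) + (exp(-4*I*pi/7))] = 0/7 = 0
  <chi_5*chi_1, chi_5> = (1/7)[1*(1)*conj(1) + 1*(exp(-2*I*pi/7))*conj(exp(-4*I*pi/7)) + 1*(exp(-4*I*pi/7))*conj(exp(6*I*pi/7)) + 1*(exp(-6*I*pi/7))*conj(exp(2*I*pi/7)) + 1*(exp(6*I*pi/7))*conj(exp(-2*I*pi/7)) + 1*(exp(4*I*pi/7))*conj(exp(-6*I*pi/7)) + 1*(exp(2*I*pi/7))*conj(exp(4*I*pi/7))]
      = (1/7)[(1) + (exp(2*I*pi/7)) + (exp(4*I*pi/7)) + (exp(6*I*pi/7)) + (exp(-6*I*pi/7)) + (exp(-4*I*pi/7)) + (exp(-2*I*pi/7))] = 0/7 = 0
  <chi_5*chi_1, chi_6> = (1/7)[1*(1)*conj(1) + 1*(exp(-2*I*pi/7))*conj(exp(-2*I*pi/7)) + 1*(exp(-4*I*pi/7))*conj(exp(-4*I*pi/7)) + 1*(exp(-6*I*pi/7))*conj(exp(-6*I*pi/7)) + 1*(exp(6*I*pi/7))*conj(exp(6*I*pi/7)) + 1*(exp(4*I*pi/7))*conj(exp(4*I*pi/7)) + 1*(exp(2*I*pi/7))*conj(exp(2*I*pi/7))]
      = (1/7)[(1) + (1) + (1) + (1) + (1) + (1) + (1)] = 7/7 = 1
(Exp terms are combined using exp(i*s)*conj(exp(i*t)) = exp(i*(s-t)), and sums of them are collapsed using the identity that for every m > 1 the m distinct m-th roots of unity sum to 0, e.g. 1 + exp(2*I*pi/3) + exp(-2*I*pi/3) = 0.)
Hence the multiplicities are chi_6: 1. Dimension check: dim(chi_5)*dim(chi_1) = 1*1 = 1 and sum (mult * dim) = 1*1 = 1.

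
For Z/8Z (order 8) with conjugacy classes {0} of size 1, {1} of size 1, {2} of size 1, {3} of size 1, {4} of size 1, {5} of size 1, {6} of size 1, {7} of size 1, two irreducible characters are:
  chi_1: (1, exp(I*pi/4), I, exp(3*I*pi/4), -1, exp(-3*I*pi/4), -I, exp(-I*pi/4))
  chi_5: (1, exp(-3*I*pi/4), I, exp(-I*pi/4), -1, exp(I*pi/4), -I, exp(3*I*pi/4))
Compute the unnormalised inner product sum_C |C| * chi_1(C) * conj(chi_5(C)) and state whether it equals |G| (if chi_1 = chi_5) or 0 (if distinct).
Sum = 0; so <chi_1, chi_5> = 0 (distinct irreducibles are orthogonal).

Working: Compute term by term over conjugacy classes (|C| * chi_1(C) * conj(chi_5(C))):
  1*(1)*conj(1) + 1*(exp(I*pi/4))*conj(exp(-3*I*pi/4)) + 1*(I)*conj(I) + 1*(exp(3*I*pi/4))*conj(exp(-I*pi/4)) + 1*(-1)*conj(-1) + 1*(exp(-3*I*pi/4))*conj(exp(I*pi/4)) + 1*(-I)*conj(-I) + 1*(exp(-I*pi/4))*conj(exp(3*I*pi/4))
  = (1) + (-1) + (1) + (-1) + (1) + (-1) + (1) + (-1)
  = 0.
(Exp terms are combined using exp(i*s)*conj(exp(i*t)) = exp(i*(s-t)), and sums of them are collapsed using the identity that for every m > 1 the m distinct m-th roots of unity sum to 0, e.g. 1 + exp(2*I*pi/3) + exp(-2*I*pi/3) = 0.)
Dividing by |G| = 8 gives 0/8 = 0, matching the row-orthogonality relation <chi_1, chi_5> = [chi_1 = chi_5].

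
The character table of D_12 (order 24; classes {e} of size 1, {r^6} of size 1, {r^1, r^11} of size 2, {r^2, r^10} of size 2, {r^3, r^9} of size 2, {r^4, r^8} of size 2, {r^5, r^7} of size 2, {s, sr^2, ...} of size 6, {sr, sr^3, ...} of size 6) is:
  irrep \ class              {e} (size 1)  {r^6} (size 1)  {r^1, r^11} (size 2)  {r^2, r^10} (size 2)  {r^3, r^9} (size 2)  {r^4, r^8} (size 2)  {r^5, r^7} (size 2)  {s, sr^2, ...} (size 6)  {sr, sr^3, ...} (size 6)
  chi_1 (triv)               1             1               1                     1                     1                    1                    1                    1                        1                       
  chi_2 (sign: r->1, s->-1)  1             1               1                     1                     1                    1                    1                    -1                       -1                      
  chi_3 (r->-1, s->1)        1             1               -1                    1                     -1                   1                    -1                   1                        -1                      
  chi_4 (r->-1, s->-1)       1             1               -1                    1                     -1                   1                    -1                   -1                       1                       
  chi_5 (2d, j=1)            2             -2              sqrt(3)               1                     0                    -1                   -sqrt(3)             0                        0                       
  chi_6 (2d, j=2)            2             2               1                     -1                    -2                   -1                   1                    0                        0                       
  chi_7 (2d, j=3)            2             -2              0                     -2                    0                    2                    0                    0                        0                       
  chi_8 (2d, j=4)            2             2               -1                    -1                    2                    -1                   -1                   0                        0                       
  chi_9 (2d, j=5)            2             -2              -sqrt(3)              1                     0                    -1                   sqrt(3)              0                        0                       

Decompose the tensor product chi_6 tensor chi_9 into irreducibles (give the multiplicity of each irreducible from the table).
chi_6 tensor chi_9 = chi_7 + chi_9 (all other irreducibles have multiplicity 0).

Why: The character of a tensor product is the pointwise product (chi_6 * chi_9)(C) = chi_6(C) * chi_9(C):
  {e}: (2)*(2), {r^6}: (2)*(-2), {r^1, r^11}: (1)*(-sqrt(3)), {r^2, r^10}: (-1)*(1), {r^3, r^9}: (-2)*(0), {r^4, r^8}: (-1)*(-1), {r^5, r^7}: (1)*(sqrt(3)), {s, sr^2, ...}: (0)*(0), {sr, sr^3, ...}: (0)*(0)
so (chi_6 * chi_9) takes values
  {e} -> 4, {r^6} -> -4, {r^1, r^11} -> -sqrt(3), {r^2, r^10} -> -1, {r^3, r^9} -> 0, {r^4, r^8} -> 1, {r^5, r^7} -> sqrt(3), {s, sr^2, ...} -> 0, {sr, sr^3, ...} -> 0.
Now take the inner product of this character with each irreducible chi from the table, <chi_6*chi_9, chi> = (1/24) sum_C |C| (chi_6*chi_9)(C) conj(chi(C)):
  <chi_6*chi_9, chi_1> = (1/24)[1*(4)*conj(1) + 1*(-4)*conj(1) + 2*(-sqrt(3))*conj(1) + 2*(-1)*conj(1) + 2*(0)*conj(1) + 2*(1)*conj(1) + 2*(sqrt(3))*conj(1) + 6*(0)*conj(1) + 6*(0)*conj(1)]
      = (1/24)[(4) + (-4) + (-2*sqrt(3)) + (-2) + (0) + (2) + (2*sqrt(3)) + (0) + (0)] = 0/24 = 0
  <chi_6*chi_9, chi_2> = (1/24)[1*(4)*conj(1) + 1*(-4)*conj(1) + 2*(-sqrt(3))*conj(1) + 2*(-1)*conj(1) + 2*(0)*conj(1) + 2*(1)*conj(1) + 2*(sqrt(3))*conj(1) + 6*(0)*conj(-1) + 6*(0)*conj(-1)]
      = (1/24)[(4) + (-4) + (-2*sqrt(3)) + (-2) + (0) + (2) + (2*sqrt(3)) + (0) + (0)] = 0/24 = 0
  <chi_6*chi_9, chi_3> = (1/24)[1*(4)*conj(1) + 1*(-4)*conj(1) + 2*(-sqrt(3))*conj(-1) + 2*(-1)*conj(1) + 2*(0)*conj(-1) + 2*(1)*conj(1) + 2*(sqrt(3))*conj(-1) + 6*(0)*conj(1) + 6*(0)*conj(-1)]
      = (1/24)[(4) + (-4) + (2*sqrt(3)) + (-2) + (0) + (2) + (-2*sqrt(3)) + (0) + (0)] = 0/24 = 0
  <chi_6*chi_9, chi_4> = (1/24)[1*(4)*conj(1) + 1*(-4)*conj(1) + 2*(-sqrt(3))*conj(-1) + 2*(-1)*conj(1) + 2*(0)*conj(-1) + 2*(1)*conj(1) + 2*(sqrt(3))*conj(-1) + 6*(0)*conj(-1) + 6*(0)*conj(1)]
      = (1/24)[(4) + (-4) + (2*sqrt(3)) + (-2) + (0) + (2) + (-2*sqrt(3)) + (0) + (0)] = 0/24 = 0
  <chi_6*chi_9, chi_5> = (1/24)[1*(4)*conj(2) + 1*(-4)*conj(-2) + 2*(-sqrt(3))*conj(sqrt(3)) + 2*(-1)*conj(1) + 2*(0)*conj(0) + 2*(1)*conj(-1) + 2*(sqrt(3))*conj(-sqrt(3)) + 6*(0)*conj(0) + 6*(0)*conj(0)]
      = (1/24)[(8) + (8) + (-6) + (-2) + (0) + (-2) + (-6) + (0) + (0)] = 0/24 = 0
  <chi_6*chi_9, chi_6> = (1/24)[1*(4)*conj(2) + 1*(-4)*conj(2) + 2*(-sqrt(3))*conj(1) + 2*(-1)*conj(-1) + 2*(0)*conj(-2) + 2*(1)*conj(-1) + 2*(sqrt(3))*conj(1) + 6*(0)*conj(0) + 6*(0)*conj(0)]
      = (1/24)[(8) + (-8) + (-2*sqrt(3)) + (2) + (0) + (-2) + (2*sqrt(3)) + (0) + (0)] = 0/24 = 0
  <chi_6*chi_9, chi_7> = (1/24)[1*(4)*conj(2) + 1*(-4)*conj(-2) + 2*(-sqrt(3))*conj(0) + 2*(-1)*conj(-2) + 2*(0)*conj(0) + 2*(1)*conj(2) + 2*(sqrt(3))*conj(0) + 6*(0)*conj(0) + 6*(0)*conj(0)]
      = (1/24)[(8) + (8) + (0) + (4) + (0) + (4) + (0) + (0) + (0)] = 24/24 = 1
  <chi_6*chi_9, chi_8> = (1/24)[1*(4)*conj(2) + 1*(-4)*conj(2) + 2*(-sqrt(3))*conj(-1) + 2*(-1)*conj(-1) + 2*(0)*conj(2) + 2*(1)*conj(-1) + 2*(sqrt(3))*conj(-1) + 6*(0)*conj(0) + 6*(0)*conj(0)]
      = (1/24)[(8) + (-8) + (2*sqrt(3)) + (2) + (0) + (-2) + (-2*sqrt(3)) + (0) + (0)] = 0/24 = 0
  <chi_6*chi_9, chi_9> = (1/24)[1*(4)*conj(2) + 1*(-4)*conj(-2) + 2*(-sqrt(3))*conj(-sqrt(3)) + 2*(-1)*conj(1) + 2*(0)*conj(0) + 2*(1)*conj(-1) + 2*(sqrt(3))*conj(sqrt(3)) + 6*(0)*conj(0) + 6*(0)*conj(0)]
      = (1/24)[(8) + (8) + (6) + (-2) + (0) + (-2) + (6) + (0) + (0)] = 24/24 = 1
Hence the multiplicities are chi_7: 1, chi_9: 1. Dimension check: dim(chi_6)*dim(chi_9) = 2*2 = 4 and sum (mult * dim) = 1*2 + 1*2 = 4.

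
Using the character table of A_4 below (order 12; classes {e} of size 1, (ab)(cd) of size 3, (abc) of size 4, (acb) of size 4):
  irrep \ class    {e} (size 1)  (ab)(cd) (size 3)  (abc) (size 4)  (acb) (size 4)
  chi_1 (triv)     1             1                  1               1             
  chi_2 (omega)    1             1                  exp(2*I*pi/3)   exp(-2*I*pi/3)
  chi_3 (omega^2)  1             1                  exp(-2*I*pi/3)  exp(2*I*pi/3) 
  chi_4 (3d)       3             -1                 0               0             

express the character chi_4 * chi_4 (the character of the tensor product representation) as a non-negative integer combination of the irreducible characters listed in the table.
chi_4 tensor chi_4 = chi_1 + chi_2 + chi_3 + 2*chi_4 (all other irreducibles have multiplicity 0).

Details: The character of a tensor product is the pointwise product (chi_4 * chi_4)(C) = chi_4(C) * chi_4(C):
  {e}: (3)*(3), (ab)(cd): (-1)*(-1), (abc): (0)*(0), (acb): (0)*(0)
so (chi_4 * chi_4) takes values
  {e} -> 9, (ab)(cd) -> 1, (abc) -> 0, (acb) -> 0.
Now take the inner product of this character with each irreducible chi from the table, <chi_4*chi_4, chi> = (1/12) sum_C |C| (chi_4*chi_4)(C) conj(chi(C)):
  <chi_4*chi_4, chi_1> = (1/12)[1*(9)*conj(1) + 3*(1)*conj(1) + 4*(0)*conj(1) + 4*(0)*conj(1)]
      = (1/12)[(9) + (3) + (0) + (0)] = 12/12 = 1
  <chi_4*chi_4, chi_2> = (1/12)[1*(9)*conj(1) + 3*(1)*conj(1) + 4*(0)*conj(exp(2*I*pi/3)) + 4*(0)*conj(exp(-2*I*pi/3))]
      = (1/12)[(9) + (3) + (0) + (0)] = 12/12 = 1
  <chi_4*chi_4, chi_3> = (1/12)[1*(9)*conj(1) + 3*(1)*conj(1) + 4*(0)*conj(exp(-2*I*pi/3)) + 4*(0)*conj(exp(2*I*pi/3))]
      = (1/12)[(9) + (3) + (0) + (0)] = 12/12 = 1
  <chi_4*chi_4, chi_4> = (1/12)[1*(9)*conj(3) + 3*(1)*conj(-1) + 4*(0)*conj(0) + 4*(0)*conj(0)]
      = (1/12)[(27) + (-3) + (0) + (0)] = 24/12 = 2
(Exp terms are combined using exp(i*s)*conj(exp(i*t)) = exp(i*(s-t)), and sums of them are collapsed using the identity that for every m > 1 the m distinct m-th roots of unity sum to 0, e.g. 1 + exp(2*I*pi/3) + exp(-2*I*pi/3) = 0.)
Hence the multiplicities are chi_1: 1, chi_2: 1, chi_3: 1, chi_4: 2. Dimension check: dim(chi_4)*dim(chi_4) = 3*3 = 9 and sum (mult * dim) = 1*1 + 1*1 + 1*1 + 2*3 = 9.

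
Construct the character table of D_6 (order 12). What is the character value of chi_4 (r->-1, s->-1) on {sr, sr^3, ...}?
Conjugacy classes: {e} of size 1, {r^3} of size 1, {r^1, r^5} of size 2, {r^2, r^4} of size 2, {s, sr^2, ...} of size 3, {sr, sr^3, ...} of size 3.
Character table:
  irrep \ class              {e} (size 1)  {r^3} (size 1)  {r^1, r^5} (size 2)  {r^2, r^4} (size 2)  {s, sr^2, ...} (size 3)  {sr, sr^3, ...} (size 3)
  chi_1 (triv)               1             1               1                    1                    1                        1                       
  chi_2 (sign: r->1, s->-1)  1             1               1                    1                    -1                       -1                      
  chi_3 (r->-1, s->1)        1             -1              -1                   1                    1                        -1                      
  chi_4 (r->-1, s->-1)       1             -1              -1                   1                    -1                       1                       
  chi_5 (2d, j=1)            2             -2              1                    -1                   0                        0                       
  chi_6 (2d, j=2)            2             2               -1                   -1                   0                        0                       

Spot check: chi_4 (r->-1, s->-1) on {sr, sr^3, ...} = 1.

Explanation: D_6 has order 2*6 = 12 with 6 conjugacy classes, hence 6 irreducibles. Sum of squared dims 1 + 1 + 1 + 1 + 4 + 4 = 12 = |G|. Linear characters come from the abelianisation; the 2-dimensional irreps have character r^k -> 2*cos(2*pi*j*k/6), reflections -> 0.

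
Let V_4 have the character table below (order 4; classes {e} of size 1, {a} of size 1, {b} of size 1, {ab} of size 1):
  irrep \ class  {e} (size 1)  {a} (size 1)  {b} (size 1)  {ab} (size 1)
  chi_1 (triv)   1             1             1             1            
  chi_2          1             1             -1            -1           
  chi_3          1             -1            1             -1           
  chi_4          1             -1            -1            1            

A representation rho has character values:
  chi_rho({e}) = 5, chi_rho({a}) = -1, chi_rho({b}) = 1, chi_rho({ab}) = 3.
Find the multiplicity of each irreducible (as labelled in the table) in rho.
Multiplicities: chi_1: 2, chi_2: 0, chi_3: 1, chi_4: 2.

Argument: Use <chi_rho, chi> = (1/|G|) sum_C |C| * chi_rho(C) * conj(chi(C)) with |G| = 4 for each irreducible chi in the table:
  <chi_rho, chi_1> = (1/4)[1*(5)*conj(1) + 1*(-1)*conj(1) + 1*(1)*conj(1) + 1*(3)*conj(1)]
      = (1/4)[(5) + (-1) + (1) + (3)] = 8/4 = 2
  <chi_rho, chi_2> = (1/4)[1*(5)*conj(1) + 1*(-1)*conj(1) + 1*(1)*conj(-1) + 1*(3)*conj(-1)]
      = (1/4)[(5) + (-1) + (-1) + (-3)] = 0/4 = 0
  <chi_rho, chi_3> = (1/4)[1*(5)*conj(1) + 1*(-1)*conj(-1) + 1*(1)*conj(1) + 1*(3)*conj(-1)]
      = (1/4)[(5) + (1) + (1) + (-3)] = 4/4 = 1
  <chi_rho, chi_4> = (1/4)[1*(5)*conj(1) + 1*(-1)*conj(-1) + 1*(1)*conj(-1) + 1*(3)*conj(1)]
      = (1/4)[(5) + (1) + (-1) + (3)] = 8/4 = 2
Dimension check: dim(rho) = sum (mult * dim) = 2*1 + 0*1 + 1*1 + 2*1 = 5 = chi_rho(e) = 5.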